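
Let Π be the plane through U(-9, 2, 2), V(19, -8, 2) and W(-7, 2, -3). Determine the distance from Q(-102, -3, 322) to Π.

7

UV = (28, -10, 0) and UW = (2, 0, -5), so a normal is n = UV × UW = (50, 140, 20).
Then n·(-102, -3, 322) - (-130) = 1050.
|n| = √(2500 + 19600 + 400) = 150, so the distance is |1050|/150 = 7.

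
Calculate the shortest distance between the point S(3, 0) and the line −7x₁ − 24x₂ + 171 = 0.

The normal to the line is n = (−7, −24) with |n| = 25.
|n·S − (-171)| = |-21 − (-171)| = 150, so the distance is 150/25 = 6.

6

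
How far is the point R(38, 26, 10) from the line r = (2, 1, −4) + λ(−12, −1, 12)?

Direction vector d = (−12, −1, 12).
AP = (36, 25, 14), and AP × d = (314, −600, 264).
|AP × d|² = 528292 and |d|² = 289, so the distance is √(528292/289) = √1828 = 2√457.

2√457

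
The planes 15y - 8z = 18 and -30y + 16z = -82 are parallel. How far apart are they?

23/17

Divide the second equation by -2 to match normals: 15y - 8z = 41.
Both planes have normal n = (0, 15, -8), |n| = 17. Any point on the first plane is at distance |41 − 18|/|n| = 23/17 from the second.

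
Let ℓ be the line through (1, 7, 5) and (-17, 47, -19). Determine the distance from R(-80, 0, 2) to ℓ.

A direction vector is d = (-18, 40, -24).
AP = (-81, -7, -3); AP·d = 1250, |AP|² = 6619, |d|² = 2500.
distance² = |AP|² − (AP·d)²/|d|² = 6619 − 1562500/2500 = 5994, so the distance is 9√74.

9√74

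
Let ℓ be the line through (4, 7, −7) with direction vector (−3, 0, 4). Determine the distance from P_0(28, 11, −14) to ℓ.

Direction vector d = (−3, 0, 4).
AP = (24, 4, −7); AP·d = -100, |AP|² = 641, |d|² = 25.
distance² = |AP|² − (AP·d)²/|d|² = 641 − 10000/25 = 241, so the distance is √241.

√241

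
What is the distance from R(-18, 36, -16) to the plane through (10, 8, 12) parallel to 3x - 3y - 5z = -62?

Parallel planes share the normal n = (3, -3, -5); since (10, 8, 12) lies on the plane, its equation is 3x - 3y - 5z = -54.
Then n·(-18, 36, -16) - (-54) = -28.
|n| = √(9 + 9 + 25) = √43, so the distance is |-28|/√43 = 28/√43.

28/√43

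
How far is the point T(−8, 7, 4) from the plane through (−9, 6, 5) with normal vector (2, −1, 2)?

1/3

The plane has equation n·(r − (−9, 6, 5)) = 0, i.e. n·r = -14.
Then n·(−8, 7, 4) − (−14) = −1.
|n| = √(4 + 1 + 4) = 3, so the distance is |-1|/3 = 1/3.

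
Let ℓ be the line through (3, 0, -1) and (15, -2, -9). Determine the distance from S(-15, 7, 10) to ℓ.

√17

A direction vector is d = (12, -2, -8).
AP = (-18, 7, 11); AP·d = -318, |AP|² = 494, |d|² = 212.
distance² = |AP|² − (AP·d)²/|d|² = 494 − 101124/212 = 17, so the distance is √17.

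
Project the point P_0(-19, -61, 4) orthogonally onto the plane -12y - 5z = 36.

n = (0, -12, -5), |n|² = 169, and n·P_0 − 36 = 676.
t = 676/169 = 4, so the foot is P_0 − t·n = (-19, -61, 4) − 4·(0, -12, -5) = (-19, -13, 24).

(-19, -13, 24)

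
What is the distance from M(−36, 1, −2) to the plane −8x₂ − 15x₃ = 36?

Normal vector n = (0, −8, −15), and n·(−36, 1, −2) − 36 = −14.
|n| = √(0 + 64 + 225) = 17, so the distance is |-14|/17 = 14/17.

14/17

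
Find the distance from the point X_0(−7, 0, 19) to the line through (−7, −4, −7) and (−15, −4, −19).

A direction vector is d = (−8, 0, −12).
AP = (0, 4, 26); AP·d = -312, |AP|² = 692, |d|² = 208.
distance² = |AP|² − (AP·d)²/|d|² = 692 − 97344/208 = 224, so the distance is 4√14.

4√14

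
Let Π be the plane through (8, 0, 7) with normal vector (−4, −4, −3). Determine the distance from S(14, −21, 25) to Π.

6√41/41

The plane has equation n·(r − (8, 0, 7)) = 0, i.e. n·r = -53.
Then n·(14, −21, 25) − (−53) = 6.
|n| = √(16 + 16 + 9) = √41, so the distance is |6|/√41 = 6/√41.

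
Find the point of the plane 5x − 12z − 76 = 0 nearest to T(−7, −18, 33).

(8, -18, -3)

The perpendicular from T has direction n = (5, 0, −12): r = (−7, −18, 33) + μ(5, 0, −12).
Substitute into the plane: n·(T + μn) = 76 gives -431 + 169μ = 76, so μ = 3.
Foot = (−7, −18, 33) + 3·(5, 0, −12) = (8, −18, −3).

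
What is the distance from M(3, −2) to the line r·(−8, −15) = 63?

57/17

d = |(-8)·3 + (-15)·(-2) − 63| / √(64 + 225) = |-57|/17 = 57/17.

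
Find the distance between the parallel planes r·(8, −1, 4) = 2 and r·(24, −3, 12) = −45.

17/9

Divide the second equation by 3 to match normals: 8x − y + 4z = -15.
Both planes have normal n = (8, −1, 4), |n| = 9. Any point on the first plane is at distance |(-15) − 2|/|n| = 17/9 from the second.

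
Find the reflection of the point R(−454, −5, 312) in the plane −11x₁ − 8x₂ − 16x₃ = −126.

n = (−11, −8, −16), |n|² = 441, n·R − (-126) = 168, so t = 168/441 = 8/21.
Foot F = R − (8/21)·n = (−9446/21, −41/21, 6680/21); the reflection is 2F − R = (−9358/21, 23/21, 6808/21).

(-9358/21, 23/21, 6808/21)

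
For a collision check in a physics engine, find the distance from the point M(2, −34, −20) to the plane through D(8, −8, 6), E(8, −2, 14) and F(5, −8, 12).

DE = (0, 6, 8) and DF = (−3, 0, 6), so a normal is n = DE × DF = (36, −24, 18).
Then n·(2, −34, −20) − 588 = −60.
|n| = √(1296 + 576 + 324) = 6√61, so the distance is |-60|/(6√61) = 10/√61.

10/√61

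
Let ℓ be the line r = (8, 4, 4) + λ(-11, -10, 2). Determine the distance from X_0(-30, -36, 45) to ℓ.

Direction vector d = (-11, -10, 2).
AP = (-38, -40, 41); AP·d = 900, |AP|² = 4725, |d|² = 225.
distance² = |AP|² − (AP·d)²/|d|² = 4725 − 810000/225 = 1125, so the distance is 15√5.

15√5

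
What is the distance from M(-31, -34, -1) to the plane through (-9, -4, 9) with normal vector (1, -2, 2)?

The plane has equation n·(r − (-9, -4, 9)) = 0, i.e. n·r = 17.
Then n·(-31, -34, -1) - 17 = 18.
|n| = √(1 + 4 + 4) = 3, so the distance is |18|/3 = 6.

6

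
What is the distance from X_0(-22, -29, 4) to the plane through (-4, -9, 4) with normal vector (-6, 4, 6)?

The plane has equation n·(r − (-4, -9, 4)) = 0, i.e. n·r = 12.
Then n·(-22, -29, 4) - 12 = 28.
|n| = √(36 + 16 + 36) = 2√22, so the distance is |28|/(2√22) = 14/√22.

14/√22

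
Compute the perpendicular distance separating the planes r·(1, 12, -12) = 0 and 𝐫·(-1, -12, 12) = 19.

Divide the second equation by -1 to match normals: x₁ + 12x₂ - 12x₃ = -19.
Both planes have normal n = (1, 12, -12), |n| = 17. Any point on the first plane is at distance |(-19) − 0|/|n| = 19/17 from the second.

19/17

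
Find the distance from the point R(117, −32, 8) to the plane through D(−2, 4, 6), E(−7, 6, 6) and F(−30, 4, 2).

DE = (−5, 2, 0) and DF = (−28, 0, −4), so a normal is n = DE × DF = (−8, −20, 56).
Then n·(117, −32, 8) − 272 = −120.
|n| = √(64 + 400 + 3136) = 60, so the distance is |-120|/60 = 2.

2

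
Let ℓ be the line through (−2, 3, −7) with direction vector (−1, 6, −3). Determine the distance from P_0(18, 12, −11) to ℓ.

√451

Direction vector d = (−1, 6, −3).
AP = (20, 9, −4); AP·d = 46, |AP|² = 497, |d|² = 46.
distance² = |AP|² − (AP·d)²/|d|² = 497 − 2116/46 = 451, so the distance is √451.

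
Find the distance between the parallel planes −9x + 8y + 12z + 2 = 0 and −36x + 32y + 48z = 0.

Divide the second equation by 4 to match normals: −9x + 8y + 12z = 0.
Both planes have normal n = (−9, 8, 12), |n| = 17. Any point on the first plane is at distance |0 − (-2)|/|n| = 2/17 from the second.

2/17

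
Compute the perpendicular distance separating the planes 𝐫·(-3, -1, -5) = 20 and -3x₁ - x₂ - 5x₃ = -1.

With common normal n = (-3, -1, -5) (|n| = √35), the distance is |20 − (-1)|/|n| = 21/√35.

21/√35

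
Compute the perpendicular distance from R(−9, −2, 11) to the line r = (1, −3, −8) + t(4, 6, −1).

Direction vector d = (4, 6, −1).
AP = (−10, 1, 19); AP·d = -53, |AP|² = 462, |d|² = 53.
distance² = |AP|² − (AP·d)²/|d|² = 462 − 2809/53 = 409, so the distance is √409.

√409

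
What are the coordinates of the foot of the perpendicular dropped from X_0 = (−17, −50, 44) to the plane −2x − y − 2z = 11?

The perpendicular from X_0 has direction n = (−2, −1, −2): r = (−17, −50, 44) + μ(−2, −1, −2).
Substitute into the plane: n·(X_0 + μn) = 11 gives -4 + 9μ = 11, so μ = 5/3.
Foot = (−17, −50, 44) + (5/3)·(−2, −1, −2) = (−61/3, −155/3, 122/3).

(-61/3, -155/3, 122/3)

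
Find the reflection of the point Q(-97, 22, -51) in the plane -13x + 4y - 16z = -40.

(33, -18, 109)

n = (-13, 4, -16), |n|² = 441, n·Q − (-40) = 2205, so t = 2205/441 = 5.
Foot F = Q − 5·n = (-32, 2, 29); the reflection is 2F − Q = (33, -18, 109).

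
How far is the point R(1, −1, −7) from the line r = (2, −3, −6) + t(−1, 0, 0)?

Direction vector d = (−1, 0, 0).
AP = (−1, 2, −1), and AP × d = (0, 1, 2).
|AP × d|² = 5 and |d|² = 1, so the distance is √5.

√5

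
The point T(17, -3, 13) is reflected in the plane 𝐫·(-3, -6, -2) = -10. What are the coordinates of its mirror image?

n = (-3, -6, -2), |n|² = 49, n·T − (-10) = -49, so t = -49/49 = -1.
Foot F = T − (-1)·n = (14, -9, 11); the reflection is 2F − T = (11, -15, 9).

(11, -15, 9)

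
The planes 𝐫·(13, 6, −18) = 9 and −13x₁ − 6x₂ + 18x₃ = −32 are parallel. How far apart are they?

1

Divide the second equation by -1 to match normals: 13x₁ + 6x₂ − 18x₃ = 32.
With common normal n = (13, 6, −18) (|n| = 23), the distance is |9 − 32|/|n| = 23/23 = 1.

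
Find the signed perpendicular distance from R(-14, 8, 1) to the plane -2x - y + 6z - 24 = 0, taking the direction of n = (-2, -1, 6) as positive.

2√41/41

n·R − 24 = 2.
|n| = √41, so the signed distance is 2√41/41.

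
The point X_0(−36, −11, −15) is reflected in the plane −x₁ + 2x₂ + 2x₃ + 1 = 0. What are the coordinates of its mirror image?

(-118/3, -13/3, -25/3)

With n = (−1, 2, 2), the signed offset is (n·X_0 − (-1))/|n|² = -15/9 = -5/3.
X_0' = X_0 − 2t·n = (−36, −11, −15) − (-10/3)·(−1, 2, 2) = (−118/3, −13/3, −25/3).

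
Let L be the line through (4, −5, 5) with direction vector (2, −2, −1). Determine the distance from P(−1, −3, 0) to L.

Direction vector d = (2, −2, −1).
AP = (−5, 2, −5); AP·d = -9, |AP|² = 54, |d|² = 9.
distance² = |AP|² − (AP·d)²/|d|² = 54 − 81/9 = 45, so the distance is 3√5.

3√5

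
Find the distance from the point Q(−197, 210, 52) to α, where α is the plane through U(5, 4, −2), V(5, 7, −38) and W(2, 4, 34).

6

UV = (0, 3, −36) and UW = (−3, 0, 36), so a normal is n = UV × UW = (108, 108, 9).
d = |108·(-197) + 108·210 + 9·52 − 954| / √(11664 + 11664 + 81) = |918| / 153 = 6.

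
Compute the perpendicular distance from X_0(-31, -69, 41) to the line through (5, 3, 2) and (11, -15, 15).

A direction vector is d = (6, -18, 13).
AP = (-36, -72, 39); AP·d = 1587, |AP|² = 8001, |d|² = 529.
distance² = |AP|² − (AP·d)²/|d|² = 8001 − 2518569/529 = 3240, so the distance is 18√10.

18√10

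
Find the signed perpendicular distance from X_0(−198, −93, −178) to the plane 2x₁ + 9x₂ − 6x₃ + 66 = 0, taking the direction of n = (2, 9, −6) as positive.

n·X_0 − (-66) = -99.
|n| = 11, so the signed distance is -99/11 = -9.

-9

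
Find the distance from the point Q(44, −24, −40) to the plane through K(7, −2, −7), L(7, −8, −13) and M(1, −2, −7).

KL = (0, −6, −6) and KM = (−6, 0, 0), so a normal is n = KL × KM = (0, 36, −36).
Then n·(44, −24, −40) − 180 = 396.
|n| = √(0 + 1296 + 1296) = 36√2, so the distance is |396|/(36√2) = 11√2/2.

11√2/2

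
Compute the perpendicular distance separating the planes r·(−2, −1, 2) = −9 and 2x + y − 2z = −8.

Divide the second equation by -1 to match normals: −2x − y + 2z = 8.
With common normal n = (−2, −1, 2) (|n| = 3), the distance is |(-9) − 8|/|n| = 17/3.

17/3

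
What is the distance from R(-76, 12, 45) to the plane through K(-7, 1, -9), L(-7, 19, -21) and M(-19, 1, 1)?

KL = (0, 18, -12) and KM = (-12, 0, 10), so a normal is n = KL × KM = (180, 144, 216).
n = (180, 144, 216); n·P − (-3060) = 828; |n| = 36√77; distance = 828/(36√77) = 23/√77.

23/√77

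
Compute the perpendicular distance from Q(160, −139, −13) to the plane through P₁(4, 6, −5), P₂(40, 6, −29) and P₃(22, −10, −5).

9

P₁P₂ = (36, 0, −24) and P₁P₃ = (18, −16, 0), so a normal is n = P₁P₂ × P₁P₃ = (−384, −432, −576).
d = |(-384)·160 + (-432)·(-139) + (-576)·(-13) − (-1248)| / √(147456 + 186624 + 331776) = |7344| / 816 = 9.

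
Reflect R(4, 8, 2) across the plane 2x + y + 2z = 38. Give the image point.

(12, 12, 10)

n = (2, 1, 2), |n|² = 9, n·R − 38 = -18, so t = -18/9 = -2.
Foot F = R − (-2)·n = (8, 10, 6); the reflection is 2F − R = (12, 12, 10).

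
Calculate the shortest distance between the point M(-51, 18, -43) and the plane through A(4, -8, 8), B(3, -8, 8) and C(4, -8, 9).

26

AB = (-1, 0, 0) and AC = (0, 0, 1), so a normal is n = AB × AC = (0, 1, 0).
n = (0, 1, 0); n·P − (-8) = 26; |n| = 1; distance = 26/1 = 26.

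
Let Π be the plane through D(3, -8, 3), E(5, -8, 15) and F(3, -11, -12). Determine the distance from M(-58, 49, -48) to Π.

30/√62

DE = (2, 0, 12) and DF = (0, -3, -15), so a normal is n = DE × DF = (36, 30, -6).
d = |36·(-58) + 30·49 + (-6)·(-48) − (-150)| / √(1296 + 900 + 36) = |-180| / (6√62) = 15√62/31.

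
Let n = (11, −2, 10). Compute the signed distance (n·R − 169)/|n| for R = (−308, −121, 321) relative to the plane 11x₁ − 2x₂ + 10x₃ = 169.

-7

n·R − 169 = -105.
|n| = 15, so the signed distance is -105/15 = -7.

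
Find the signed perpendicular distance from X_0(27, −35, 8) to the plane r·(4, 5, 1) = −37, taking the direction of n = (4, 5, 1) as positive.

-22/√42

n·X_0 − (-37) = -22.
|n| = √42, so the signed distance is -22/√42.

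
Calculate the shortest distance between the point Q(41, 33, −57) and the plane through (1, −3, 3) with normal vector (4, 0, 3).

4

The plane has equation n·(r − (1, −3, 3)) = 0, i.e. n·r = 13.
d = |4·41 + 3·(-57) − 13| / √(16 + 0 + 9) = |-20| / 5 = 4.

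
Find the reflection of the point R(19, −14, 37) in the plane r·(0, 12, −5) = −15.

(19, 34, 17)

With n = (0, 12, −5), the signed offset is (n·R − (-15))/|n|² = -338/169 = -2.
R' = R − 2t·n = (19, −14, 37) − (-4)·(0, 12, −5) = (19, 34, 17).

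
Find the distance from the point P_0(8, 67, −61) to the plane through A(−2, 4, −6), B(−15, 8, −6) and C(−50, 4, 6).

1

AB = (−13, 4, 0) and AC = (−48, 0, 12), so a normal is n = AB × AC = (48, 156, 192).
Then n·(8, 67, −61) − (−624) = −252.
|n| = √(2304 + 24336 + 36864) = 252, so the distance is |-252|/252 = 1.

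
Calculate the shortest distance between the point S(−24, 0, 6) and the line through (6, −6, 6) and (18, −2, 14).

12√3

A direction vector is d = (12, 4, 8).
AP = (−30, 6, 0), and AP × d = (48, 240, −192).
|AP × d|² = 96768 and |d|² = 224, so the distance is √(96768/224) = √432 = 12√3.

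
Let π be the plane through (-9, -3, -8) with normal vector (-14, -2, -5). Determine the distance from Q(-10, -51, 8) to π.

2

The plane has equation n·(r − (-9, -3, -8)) = 0, i.e. n·r = 172.
n = (-14, -2, -5); n·P − 172 = 30; |n| = 15; distance = 30/15 = 2.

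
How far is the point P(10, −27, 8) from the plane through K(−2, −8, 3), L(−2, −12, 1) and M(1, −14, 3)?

KL = (0, −4, −2) and KM = (3, −6, 0), so a normal is n = KL × KM = (−12, −6, 12).
d = |(-12)·10 + (-6)·(-27) + 12·8 − 108| / √(144 + 36 + 144) = |30| / 18 = 5/3.

5/3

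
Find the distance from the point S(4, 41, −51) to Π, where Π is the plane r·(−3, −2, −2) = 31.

23√17/17

Normal vector n = (−3, −2, −2), and n·(4, 41, −51) − 31 = −23.
|n| = √(9 + 4 + 4) = √17, so the distance is |-23|/√17 = 23/√17.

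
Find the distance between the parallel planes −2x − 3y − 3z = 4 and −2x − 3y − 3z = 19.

15/√22

Both planes have normal n = (−2, −3, −3), |n| = √22. Any point on the first plane is at distance |19 − 4|/|n| = 15/√22 = 15√22/22 from the second.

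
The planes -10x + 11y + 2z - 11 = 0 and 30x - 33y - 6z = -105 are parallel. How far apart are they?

8/5

Divide the second equation by -3 to match normals: -10x + 11y + 2z = 35.
Both planes have normal n = (-10, 11, 2), |n| = 15. Any point on the first plane is at distance |35 − 11|/|n| = 24/15 = 8/5 from the second.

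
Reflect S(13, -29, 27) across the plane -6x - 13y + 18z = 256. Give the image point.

With n = (-6, -13, 18), the signed offset is (n·S − 256)/|n|² = 529/529 = 1.
S' = S − 2t·n = (13, -29, 27) − 2·(-6, -13, 18) = (25, -3, -9).

(25, -3, -9)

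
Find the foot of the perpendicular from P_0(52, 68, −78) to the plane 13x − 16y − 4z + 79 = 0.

n = (13, −16, −4), |n|² = 441, and n·P_0 − (-79) = -21.
t = -21/441 = -1/21, so the foot is P_0 − t·n = (52, 68, −78) − (-1/21)·(13, −16, −4) = (1105/21, 1412/21, −1642/21).

(1105/21, 1412/21, -1642/21)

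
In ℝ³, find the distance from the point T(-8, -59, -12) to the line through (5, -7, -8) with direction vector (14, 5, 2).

3√221

Direction vector d = (14, 5, 2).
AP = (-13, -52, -4); AP·d = -450, |AP|² = 2889, |d|² = 225.
distance² = |AP|² − (AP·d)²/|d|² = 2889 − 202500/225 = 1989, so the distance is 3√221.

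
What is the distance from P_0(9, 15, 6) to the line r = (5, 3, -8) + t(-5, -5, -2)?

2√35

Direction vector d = (-5, -5, -2).
AP = (4, 12, 14), and AP × d = (46, -62, 40).
|AP × d|² = 7560 and |d|² = 54, so the distance is √(7560/54) = √140 = 2√35.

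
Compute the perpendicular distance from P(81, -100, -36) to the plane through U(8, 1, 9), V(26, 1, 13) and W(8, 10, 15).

UV = (18, 0, 4) and UW = (0, 9, 6), so a normal is n = UV × UW = (-36, -108, 162).
Then n·(81, -100, -36) - 1062 = 990.
|n| = √(1296 + 11664 + 26244) = 198, so the distance is |990|/198 = 5.

5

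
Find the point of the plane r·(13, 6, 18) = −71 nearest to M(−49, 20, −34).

(-23, 32, 2)

n = (13, 6, 18), |n|² = 529, and n·M − (-71) = -1058.
t = -1058/529 = -2, so the foot is M − t·n = (−49, 20, −34) − (-2)·(13, 6, 18) = (−23, 32, 2).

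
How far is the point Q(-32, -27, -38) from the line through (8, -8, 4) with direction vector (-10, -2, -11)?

Direction vector d = (-10, -2, -11).
AP = (-40, -19, -42), and AP × d = (125, -20, -110).
|AP × d|² = 28125 and |d|² = 225, so the distance is √(28125/225) = √125 = 5√5.

5√5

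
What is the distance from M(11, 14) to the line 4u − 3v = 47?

9

d = |4·11 + (-3)·14 − 47| / √(16 + 9) = |-45|/5 = 9.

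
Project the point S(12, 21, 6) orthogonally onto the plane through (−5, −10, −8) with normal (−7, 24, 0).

(19, -3, 6)

The perpendicular from S has direction n = (−7, 24, 0): r = (12, 21, 6) + λ(−7, 24, 0).
Substitute into the plane: n·(S + λn) = -205 gives 420 + 625λ = -205, so λ = -1.
Foot = (12, 21, 6) + (-1)·(−7, 24, 0) = (19, −3, 6).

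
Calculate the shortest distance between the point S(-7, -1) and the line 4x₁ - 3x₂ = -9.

16/5

d = |4·(-7) + (-3)·(-1) − (-9)| / √(16 + 9) = |-16|/5 = 16/5.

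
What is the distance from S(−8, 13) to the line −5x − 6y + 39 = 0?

d = |(-5)·(-8) + (-6)·13 − (-39)| / √(25 + 36) = |1|/√61 = √61/61.

√61/61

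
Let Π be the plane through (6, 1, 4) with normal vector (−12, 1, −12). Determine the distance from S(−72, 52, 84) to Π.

27/17

The plane has equation n·(r − (6, 1, 4)) = 0, i.e. n·r = -119.
Then n·(−72, 52, 84) − (−119) = 27.
|n| = √(144 + 1 + 144) = 17, so the distance is |27|/17 = 27/17.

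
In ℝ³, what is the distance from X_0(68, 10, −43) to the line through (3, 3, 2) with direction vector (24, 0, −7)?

Direction vector d = (24, 0, −7).
AP = (65, 7, −45); AP·d = 1875, |AP|² = 6299, |d|² = 625.
distance² = |AP|² − (AP·d)²/|d|² = 6299 − 3515625/625 = 674, so the distance is √674.

√674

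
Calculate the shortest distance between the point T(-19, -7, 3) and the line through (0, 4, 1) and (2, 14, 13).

A direction vector is d = (2, 10, 12).
AP = (-19, -11, 2); AP·d = -124, |AP|² = 486, |d|² = 248.
distance² = |AP|² − (AP·d)²/|d|² = 486 − 15376/248 = 424, so the distance is 2√106.

2√106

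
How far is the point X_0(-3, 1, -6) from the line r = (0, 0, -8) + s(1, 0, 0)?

Direction vector d = (1, 0, 0).
AP = (-3, 1, 2), and AP × d = (0, 2, -1).
|AP × d|² = 5 and |d|² = 1, so the distance is √5.

√5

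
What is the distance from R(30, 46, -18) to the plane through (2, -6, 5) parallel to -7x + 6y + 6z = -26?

2

Parallel planes share the normal n = (-7, 6, 6); since (2, -6, 5) lies on the plane, its equation is -7x + 6y + 6z = -20.
Then n·(30, 46, -18) - (-20) = -22.
|n| = √(49 + 36 + 36) = 11, so the distance is |-22|/11 = 2.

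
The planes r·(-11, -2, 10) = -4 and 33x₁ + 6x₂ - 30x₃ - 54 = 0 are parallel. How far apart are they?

Divide the second equation by -3 to match normals: -11x₁ - 2x₂ + 10x₃ = -18.
With common normal n = (-11, -2, 10) (|n| = 15), the distance is |(-4) − (-18)|/|n| = 14/15.

14/15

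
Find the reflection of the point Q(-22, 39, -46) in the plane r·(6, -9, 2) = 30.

n = (6, -9, 2), |n|² = 121, n·Q − 30 = -605, so t = -605/121 = -5.
Foot F = Q − (-5)·n = (8, -6, -36); the reflection is 2F − Q = (38, -51, -26).

(38, -51, -26)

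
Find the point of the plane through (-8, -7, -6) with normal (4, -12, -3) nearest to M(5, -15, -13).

n = (4, -12, -3), |n|² = 169, and n·M − 70 = 169.
t = 169/169 = 1, so the foot is M − t·n = (5, -15, -13) − 1·(4, -12, -3) = (1, -3, -10).

(1, -3, -10)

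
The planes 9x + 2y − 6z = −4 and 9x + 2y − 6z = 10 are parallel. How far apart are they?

14/11

Both planes have normal n = (9, 2, −6), |n| = 11. Any point on the first plane is at distance |10 − (-4)|/|n| = 14/11 from the second.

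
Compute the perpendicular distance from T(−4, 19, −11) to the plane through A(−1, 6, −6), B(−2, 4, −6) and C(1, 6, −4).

AB = (−1, −2, 0) and AC = (2, 0, 2), so a normal is n = AB × AC = (−4, 2, 4).
n = (−4, 2, 4); n·P − (-8) = 18; |n| = 6; distance = 18/6 = 3.

3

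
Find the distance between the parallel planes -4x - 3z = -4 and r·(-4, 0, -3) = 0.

Both planes have normal n = (-4, 0, -3), |n| = 5. Any point on the first plane is at distance |0 − (-4)|/|n| = 4/5 from the second.

4/5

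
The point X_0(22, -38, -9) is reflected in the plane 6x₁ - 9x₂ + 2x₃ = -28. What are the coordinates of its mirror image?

(-26, 34, -25)

n = (6, -9, 2), |n|² = 121, n·X_0 − (-28) = 484, so t = 484/121 = 4.
Foot F = X_0 − 4·n = (-2, -2, -17); the reflection is 2F − X_0 = (-26, 34, -25).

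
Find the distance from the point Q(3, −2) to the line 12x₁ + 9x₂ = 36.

6/5

d = |12·3 + 9·(-2) − 36| / √(144 + 81) = |-18|/15 = 6/5.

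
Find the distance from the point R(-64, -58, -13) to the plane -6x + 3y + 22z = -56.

20/23

d = |(-6)·(-64) + 3·(-58) + 22·(-13) − (-56)| / √(36 + 9 + 484) = |-20| / 23 = 20/23.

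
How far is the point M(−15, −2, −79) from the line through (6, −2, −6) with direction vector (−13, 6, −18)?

√1009

Direction vector d = (−13, 6, −18).
AP = (−21, 0, −73), and AP × d = (438, 571, −126).
|AP × d|² = 533761 and |d|² = 529, so the distance is √(533761/529) = √1009.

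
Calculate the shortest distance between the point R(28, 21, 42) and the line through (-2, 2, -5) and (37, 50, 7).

√1706

A direction vector is d = (39, 48, 12).
AP = (30, 19, 47); AP·d = 2646, |AP|² = 3470, |d|² = 3969.
distance² = |AP|² − (AP·d)²/|d|² = 3470 − 7001316/3969 = 1706, so the distance is √1706.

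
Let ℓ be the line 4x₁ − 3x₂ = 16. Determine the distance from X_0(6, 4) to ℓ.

The normal to the line is n = (4, −3) with |n| = 5.
|n·X_0 − 16| = |12 − 16| = 4, so the distance is 4/5.

4/5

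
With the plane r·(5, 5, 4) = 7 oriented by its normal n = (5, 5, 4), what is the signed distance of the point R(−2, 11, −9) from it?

n·R − 7 = 2.
|n| = √66, so the signed distance is 2/√66.

2/√66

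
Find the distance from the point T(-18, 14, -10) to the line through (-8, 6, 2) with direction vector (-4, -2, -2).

Direction vector d = (-4, -2, -2).
AP = (-10, 8, -12); AP·d = 48, |AP|² = 308, |d|² = 24.
distance² = |AP|² − (AP·d)²/|d|² = 308 − 2304/24 = 212, so the distance is 2√53.

2√53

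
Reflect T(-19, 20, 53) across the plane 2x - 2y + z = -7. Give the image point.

With n = (2, -2, 1), the signed offset is (n·T − (-7))/|n|² = -18/9 = -2.
T' = T − 2t·n = (-19, 20, 53) − (-4)·(2, -2, 1) = (-11, 12, 57).

(-11, 12, 57)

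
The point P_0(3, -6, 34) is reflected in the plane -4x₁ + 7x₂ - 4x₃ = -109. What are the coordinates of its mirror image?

(-5, 8, 26)

n = (-4, 7, -4), |n|² = 81, n·P_0 − (-109) = -81, so t = -81/81 = -1.
Foot F = P_0 − (-1)·n = (-1, 1, 30); the reflection is 2F − P_0 = (-5, 8, 26).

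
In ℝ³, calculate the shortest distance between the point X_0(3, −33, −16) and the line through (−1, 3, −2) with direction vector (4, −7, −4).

2√53

Direction vector d = (4, −7, −4).
AP = (4, −36, −14), and AP × d = (46, −40, 116).
|AP × d|² = 17172 and |d|² = 81, so the distance is √(17172/81) = √212 = 2√53.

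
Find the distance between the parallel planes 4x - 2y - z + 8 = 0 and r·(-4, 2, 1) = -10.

Divide the second equation by -1 to match normals: 4x - 2y - z = 10.
With common normal n = (4, -2, -1) (|n| = √21), the distance is |(-8) − 10|/|n| = 18/√21.

18/√21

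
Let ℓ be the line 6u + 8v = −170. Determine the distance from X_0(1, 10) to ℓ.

The normal to the line is n = (6, 8) with |n| = 10.
|n·X_0 − (-170)| = |86 − (-170)| = 256, so the distance is 256/10 = 128/5.

128/5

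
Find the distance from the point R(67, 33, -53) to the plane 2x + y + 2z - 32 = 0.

29/3

d = |2·67 + 1·33 + 2·(-53) − 32| / √(4 + 1 + 4) = |29| / 3 = 29/3.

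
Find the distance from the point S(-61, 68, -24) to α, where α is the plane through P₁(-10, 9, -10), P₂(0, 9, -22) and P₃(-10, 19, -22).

P₁P₂ = (10, 0, -12) and P₁P₃ = (0, 10, -12), so a normal is n = P₁P₂ × P₁P₃ = (120, 120, 100).
Then n·(-61, 68, -24) - (-1120) = -440.
|n| = √(14400 + 14400 + 10000) = 20√97, so the distance is |-440|/(20√97) = 22/√97.

22√97/97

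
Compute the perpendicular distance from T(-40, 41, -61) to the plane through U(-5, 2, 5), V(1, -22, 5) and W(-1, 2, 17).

UV = (6, -24, 0) and UW = (4, 0, 12), so a normal is n = UV × UW = (-288, -72, 96).
Then n·(-40, 41, -61) - 1776 = 936.
|n| = √(82944 + 5184 + 9216) = 312, so the distance is |936|/312 = 3.

3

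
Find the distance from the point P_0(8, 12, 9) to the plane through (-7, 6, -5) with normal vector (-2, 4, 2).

The plane has equation n·(r − (-7, 6, -5)) = 0, i.e. n·r = 28.
Then n·(8, 12, 9) - 28 = 22.
|n| = √(4 + 16 + 4) = 2√6, so the distance is |22|/(2√6) = 11√6/6.

11√6/6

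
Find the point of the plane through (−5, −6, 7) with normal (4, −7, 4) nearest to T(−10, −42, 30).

n = (4, −7, 4), |n|² = 81, and n·T − 50 = 324.
t = 324/81 = 4, so the foot is T − t·n = (−10, −42, 30) − 4·(4, −7, 4) = (−26, −14, 14).

(-26, -14, 14)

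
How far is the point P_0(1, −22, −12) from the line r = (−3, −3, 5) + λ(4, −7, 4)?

Direction vector d = (4, −7, 4).
AP = (4, −19, −17), and AP × d = (−195, −84, 48).
|AP × d|² = 47385 and |d|² = 81, so the distance is √(47385/81) = √585 = 3√65.

3√65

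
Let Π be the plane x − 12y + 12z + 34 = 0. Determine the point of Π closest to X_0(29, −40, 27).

(26, -4, -9)

The perpendicular from X_0 has direction n = (1, −12, 12): r = (29, −40, 27) + t(1, −12, 12).
Substitute into the plane: n·(X_0 + tn) = -34 gives 833 + 289t = -34, so t = -3.
Foot = (29, −40, 27) + (-3)·(1, −12, 12) = (26, −4, −9).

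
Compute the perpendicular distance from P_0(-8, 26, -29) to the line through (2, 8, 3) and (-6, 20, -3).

A direction vector is d = (-8, 12, -6).
AP = (-10, 18, -32); AP·d = 488, |AP|² = 1448, |d|² = 244.
distance² = |AP|² − (AP·d)²/|d|² = 1448 − 238144/244 = 472, so the distance is 2√118.

2√118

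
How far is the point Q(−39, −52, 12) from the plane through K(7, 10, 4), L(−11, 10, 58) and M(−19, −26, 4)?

26/23

KL = (−18, 0, 54) and KM = (−26, −36, 0), so a normal is n = KL × KM = (1944, −1404, 648).
Then n·(−39, −52, 12) − 2160 = 2808.
|n| = √(3779136 + 1971216 + 419904) = 2484, so the distance is |2808|/2484 = 26/23.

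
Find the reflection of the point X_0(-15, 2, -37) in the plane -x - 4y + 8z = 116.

With n = (-1, -4, 8), the signed offset is (n·X_0 − 116)/|n|² = -405/81 = -5.
X_0' = X_0 − 2t·n = (-15, 2, -37) − (-10)·(-1, -4, 8) = (-25, -38, 43).

(-25, -38, 43)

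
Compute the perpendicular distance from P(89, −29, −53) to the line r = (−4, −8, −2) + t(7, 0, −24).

3√674

Direction vector d = (7, 0, −24).
AP = (93, −21, −51), and AP × d = (504, 1875, 147).
|AP × d|² = 3791250 and |d|² = 625, so the distance is √(3791250/625) = √6066 = 3√674.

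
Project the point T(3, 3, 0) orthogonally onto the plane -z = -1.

(3, 3, 1)

The perpendicular from T has direction n = (0, 0, -1): r = (3, 3, 0) + λ(0, 0, -1).
Substitute into the plane: n·(T + λn) = -1 gives 0 + 1λ = -1, so λ = -1.
Foot = (3, 3, 0) + (-1)·(0, 0, -1) = (3, 3, 1).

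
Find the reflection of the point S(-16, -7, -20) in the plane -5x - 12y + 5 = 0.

(-6, 17, -20)

With n = (-5, -12, 0), the signed offset is (n·S − (-5))/|n|² = 169/169 = 1.
S' = S − 2t·n = (-16, -7, -20) − 2·(-5, -12, 0) = (-6, 17, -20).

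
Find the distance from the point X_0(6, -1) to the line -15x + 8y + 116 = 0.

18/17

The normal to the line is n = (-15, 8) with |n| = 17.
|n·X_0 − (-116)| = |-98 − (-116)| = 18, so the distance is 18/17.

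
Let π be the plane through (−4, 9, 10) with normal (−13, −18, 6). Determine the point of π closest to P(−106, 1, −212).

(-2360/23, 131/23, -4912/23)

The perpendicular from P has direction n = (−13, −18, 6): r = (−106, 1, −212) + t(−13, −18, 6).
Substitute into the plane: n·(P + tn) = -50 gives 88 + 529t = -50, so t = -6/23.
Foot = (−106, 1, −212) + (-6/23)·(−13, −18, 6) = (−2360/23, 131/23, −4912/23).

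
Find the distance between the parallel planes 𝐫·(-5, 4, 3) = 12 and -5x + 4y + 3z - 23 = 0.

11√2/10

Both planes have normal n = (-5, 4, 3), |n| = 5√2. Any point on the first plane is at distance |23 − 12|/|n| = 11/(5√2) = 11√2/10 from the second.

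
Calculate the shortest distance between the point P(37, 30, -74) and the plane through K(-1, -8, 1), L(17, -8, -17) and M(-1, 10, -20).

4

KL = (18, 0, -18) and KM = (0, 18, -21), so a normal is n = KL × KM = (324, 378, 324).
Then n·(37, 30, -74) - (-3024) = 2376.
|n| = √(104976 + 142884 + 104976) = 594, so the distance is |2376|/594 = 4.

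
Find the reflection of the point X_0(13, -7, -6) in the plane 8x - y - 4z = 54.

(-3, -5, 2)

With n = (8, -1, -4), the signed offset is (n·X_0 − 54)/|n|² = 81/81 = 1.
X_0' = X_0 − 2t·n = (13, -7, -6) − 2·(8, -1, -4) = (-3, -5, 2).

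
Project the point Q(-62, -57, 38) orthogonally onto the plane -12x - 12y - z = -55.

(-2, 3, 43)

n = (-12, -12, -1), |n|² = 289, and n·Q − (-55) = 1445.
t = 1445/289 = 5, so the foot is Q − t·n = (-62, -57, 38) − 5·(-12, -12, -1) = (-2, 3, 43).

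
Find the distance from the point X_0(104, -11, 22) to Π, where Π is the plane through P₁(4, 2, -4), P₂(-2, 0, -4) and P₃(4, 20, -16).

P₁P₂ = (-6, -2, 0) and P₁P₃ = (0, 18, -12), so a normal is n = P₁P₂ × P₁P₃ = (24, -72, -108).
Then n·(104, -11, 22) - 384 = 528.
|n| = √(576 + 5184 + 11664) = 132, so the distance is |528|/132 = 4.

4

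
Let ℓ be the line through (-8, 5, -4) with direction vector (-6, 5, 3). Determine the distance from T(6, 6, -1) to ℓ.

Direction vector d = (-6, 5, 3).
AP = (14, 1, 3); AP·d = -70, |AP|² = 206, |d|² = 70.
distance² = |AP|² − (AP·d)²/|d|² = 206 − 4900/70 = 136, so the distance is 2√34.

2√34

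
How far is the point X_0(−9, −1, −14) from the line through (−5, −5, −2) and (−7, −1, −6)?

A direction vector is d = (−2, 4, −4).
AP = (−4, 4, −12); AP·d = 72, |AP|² = 176, |d|² = 36.
distance² = |AP|² − (AP·d)²/|d|² = 176 − 5184/36 = 32, so the distance is 4√2.

4√2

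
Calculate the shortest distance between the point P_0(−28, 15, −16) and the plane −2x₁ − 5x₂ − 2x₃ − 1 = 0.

Normal vector n = (−2, −5, −2), and n·(−28, 15, −16) − 1 = 12.
|n| = √(4 + 25 + 4) = √33, so the distance is |12|/√33 = 4√33/11.

12/√33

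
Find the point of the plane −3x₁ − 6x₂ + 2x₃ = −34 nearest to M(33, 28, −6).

(18, -2, 4)

n = (−3, −6, 2), |n|² = 49, and n·M − (-34) = -245.
t = -245/49 = -5, so the foot is M − t·n = (33, 28, −6) − (-5)·(−3, −6, 2) = (18, −2, 4).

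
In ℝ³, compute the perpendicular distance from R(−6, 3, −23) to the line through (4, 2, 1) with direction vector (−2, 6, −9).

Direction vector d = (−2, 6, −9).
AP = (−10, 1, −24), and AP × d = (135, −42, −58).
|AP × d|² = 23353 and |d|² = 121, so the distance is √(23353/121) = √193.

√193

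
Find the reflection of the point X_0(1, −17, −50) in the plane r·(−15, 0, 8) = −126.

n = (−15, 0, 8), |n|² = 289, n·X_0 − (-126) = -289, so t = -289/289 = -1.
Foot F = X_0 − (-1)·n = (−14, −17, −42); the reflection is 2F − X_0 = (−29, −17, −34).

(-29, -17, -34)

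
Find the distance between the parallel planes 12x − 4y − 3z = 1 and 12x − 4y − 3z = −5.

6/13

With common normal n = (12, −4, −3) (|n| = 13), the distance is |1 − (-5)|/|n| = 6/13.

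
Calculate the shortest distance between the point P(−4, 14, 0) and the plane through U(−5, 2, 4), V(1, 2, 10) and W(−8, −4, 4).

2/3

UV = (6, 0, 6) and UW = (−3, −6, 0), so a normal is n = UV × UW = (36, −18, −36).
d = |36·(-4) + (-18)·14 + (-36)·0 − (-360)| / √(1296 + 324 + 1296) = |-36| / 54 = 2/3.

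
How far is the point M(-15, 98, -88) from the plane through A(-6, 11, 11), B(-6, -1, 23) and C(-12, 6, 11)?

27√97/97

AB = (0, -12, 12) and AC = (-6, -5, 0), so a normal is n = AB × AC = (60, -72, -72).
n = (60, -72, -72); n·P − (-1944) = 324; |n| = 12√97; distance = 324/(12√97) = 27/√97.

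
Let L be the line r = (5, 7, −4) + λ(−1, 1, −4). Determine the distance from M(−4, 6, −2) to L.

√86

Direction vector d = (−1, 1, −4).
AP = (−9, −1, 2); AP·d = 0, |AP|² = 86, |d|² = 18.
distance² = |AP|² − (AP·d)²/|d|² = 86 − 0/18 = 86, so the distance is √86.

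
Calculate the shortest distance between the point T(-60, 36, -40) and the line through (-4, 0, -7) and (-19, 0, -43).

3√313

A direction vector is d = (-15, 0, -36).
AP = (-56, 36, -33); AP·d = 2028, |AP|² = 5521, |d|² = 1521.
distance² = |AP|² − (AP·d)²/|d|² = 5521 − 4112784/1521 = 2817, so the distance is 3√313.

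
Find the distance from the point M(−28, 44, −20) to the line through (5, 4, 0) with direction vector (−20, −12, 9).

√3089

Direction vector d = (−20, −12, 9).
AP = (−33, 40, −20), and AP × d = (120, 697, 1196).
|AP × d|² = 1930625 and |d|² = 625, so the distance is √(1930625/625) = √3089.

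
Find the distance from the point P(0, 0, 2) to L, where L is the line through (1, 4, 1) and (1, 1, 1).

√2

A direction vector is d = (0, −3, 0).
AP = (−1, −4, 1), and AP × d = (3, 0, 3).
|AP × d|² = 18 and |d|² = 9, so the distance is √(18/9) = √2.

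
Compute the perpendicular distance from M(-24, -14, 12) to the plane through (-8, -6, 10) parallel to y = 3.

Parallel planes share the normal n = (0, 1, 0); since (-8, -6, 10) lies on the plane, its equation is y = -6.
Then n·(-24, -14, 12) - (-6) = -8.
|n| = √(0 + 1 + 0) = 1, so the distance is |-8|/1 = 8.

8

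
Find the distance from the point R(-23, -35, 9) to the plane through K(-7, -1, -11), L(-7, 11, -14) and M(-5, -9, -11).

KL = (0, 12, -3) and KM = (2, -8, 0), so a normal is n = KL × KM = (-24, -6, -24).
n = (-24, -6, -24); n·P − 438 = 108; |n| = 6√33; distance = 108/(6√33) = 6√33/11.

18/√33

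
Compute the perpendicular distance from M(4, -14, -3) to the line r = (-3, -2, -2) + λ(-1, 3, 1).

Direction vector d = (-1, 3, 1).
AP = (7, -12, -1); AP·d = -44, |AP|² = 194, |d|² = 11.
distance² = |AP|² − (AP·d)²/|d|² = 194 − 1936/11 = 18, so the distance is 3√2.

3√2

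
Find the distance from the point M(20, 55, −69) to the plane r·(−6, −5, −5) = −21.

29/√86

d = |(-6)·20 + (-5)·55 + (-5)·(-69) − (-21)| / √(36 + 25 + 25) = |-29| / √86 = 29/√86.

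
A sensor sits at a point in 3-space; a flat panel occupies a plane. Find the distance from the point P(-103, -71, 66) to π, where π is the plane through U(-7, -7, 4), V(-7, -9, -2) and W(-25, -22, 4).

UV = (0, -2, -6) and UW = (-18, -15, 0), so a normal is n = UV × UW = (-90, 108, -36).
d = |(-90)·(-103) + 108·(-71) + (-36)·66 − (-270)| / √(8100 + 11664 + 1296) = |-504| / (18√65) = 28√65/65.

28√65/65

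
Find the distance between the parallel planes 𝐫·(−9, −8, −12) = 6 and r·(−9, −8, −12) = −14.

Both planes have normal n = (−9, −8, −12), |n| = 17. Any point on the first plane is at distance |(-14) − 6|/|n| = 20/17 from the second.

20/17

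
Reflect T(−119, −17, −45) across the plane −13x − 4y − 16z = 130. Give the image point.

With n = (−13, −4, −16), the signed offset is (n·T − 130)/|n|² = 2205/441 = 5.
T' = T − 2t·n = (−119, −17, −45) − 10·(−13, −4, −16) = (11, 23, 115).

(11, 23, 115)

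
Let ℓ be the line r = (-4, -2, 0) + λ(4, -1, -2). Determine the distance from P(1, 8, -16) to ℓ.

Direction vector d = (4, -1, -2).
AP = (5, 10, -16), and AP × d = (-36, -54, -45).
|AP × d|² = 6237 and |d|² = 21, so the distance is √(6237/21) = √297 = 3√33.

3√33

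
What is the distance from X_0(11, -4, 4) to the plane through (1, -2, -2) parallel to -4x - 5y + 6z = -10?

Parallel planes share the normal n = (-4, -5, 6); since (1, -2, -2) lies on the plane, its equation is -4x - 5y + 6z = -6.
Then n·(11, -4, 4) - (-6) = 6.
|n| = √(16 + 25 + 36) = √77, so the distance is |6|/√77 = 6/√77.

6/√77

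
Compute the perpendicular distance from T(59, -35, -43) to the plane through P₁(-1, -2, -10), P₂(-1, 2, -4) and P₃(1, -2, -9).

P₁P₂ = (0, 4, 6) and P₁P₃ = (2, 0, 1), so a normal is n = P₁P₂ × P₁P₃ = (4, 12, -8).
n = (4, 12, -8); n·P − 52 = 108; |n| = 4√14; distance = 108/(4√14) = 27/√14.

27√14/14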